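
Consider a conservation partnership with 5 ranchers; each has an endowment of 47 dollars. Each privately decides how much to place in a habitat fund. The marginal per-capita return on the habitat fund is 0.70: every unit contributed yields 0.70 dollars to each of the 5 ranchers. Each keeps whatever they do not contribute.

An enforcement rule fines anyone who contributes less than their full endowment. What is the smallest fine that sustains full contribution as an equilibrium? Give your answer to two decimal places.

Given the others contribute fully, the best deviation is to contribute 0 (any partial contribution still incurs the fine and gives up units whose private return 0.70 is below 1).
Deviating from 47 to 0 saves 47 dollars but forfeits the deviator's share of the drop in the habitat fund: 0.70 × 47 = 32.90.
So the deviation gain is 47 − 32.90 = 14.10, and the fine must be at least 14.10 dollars to wipe it out.

14.10 dollars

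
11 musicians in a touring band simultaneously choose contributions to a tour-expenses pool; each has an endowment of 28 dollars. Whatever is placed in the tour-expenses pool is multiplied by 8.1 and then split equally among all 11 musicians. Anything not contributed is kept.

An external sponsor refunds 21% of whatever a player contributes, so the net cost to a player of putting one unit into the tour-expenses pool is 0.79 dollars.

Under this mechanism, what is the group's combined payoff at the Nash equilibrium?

With the mechanism, a contributed unit returns (8.1/11) / 0.79 = 0.9321 per unit of net cost — still below 1 — so contributing 0 remains dominant for every player.
Everyone keeps their endowment and the group total is 11 × 28 = 308.

308.00 dollars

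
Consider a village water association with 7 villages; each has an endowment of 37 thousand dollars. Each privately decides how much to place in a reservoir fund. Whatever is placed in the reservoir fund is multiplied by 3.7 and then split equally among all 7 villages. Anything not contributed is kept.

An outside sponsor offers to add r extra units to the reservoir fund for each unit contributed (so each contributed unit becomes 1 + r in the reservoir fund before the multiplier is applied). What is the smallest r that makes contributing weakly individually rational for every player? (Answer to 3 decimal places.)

0.892

With matching at rate r, one contributed unit becomes (1 + r) in the reservoir fund and returns 3.7 × (1 + r) / 7 to the contributor.
Setting this equal to 1: 1 + r = 7/3.7 = 1.8919.
So the minimum matching rate is r = 1.8919 − 1 = 0.892.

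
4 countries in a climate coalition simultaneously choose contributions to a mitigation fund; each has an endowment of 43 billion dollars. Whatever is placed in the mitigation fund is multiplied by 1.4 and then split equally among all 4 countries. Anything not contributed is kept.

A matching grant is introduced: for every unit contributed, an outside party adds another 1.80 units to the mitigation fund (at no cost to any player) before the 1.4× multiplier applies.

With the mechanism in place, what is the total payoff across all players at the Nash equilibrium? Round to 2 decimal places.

172.00 billion dollars

The effective private return is 1.4 × 2.80 / 4 = 0.9800, which is still under 1, so the mechanism doesn't change anyone's dominant strategy: zero contribution.
Everyone keeps their endowment and the group total is 4 × 43 = 172.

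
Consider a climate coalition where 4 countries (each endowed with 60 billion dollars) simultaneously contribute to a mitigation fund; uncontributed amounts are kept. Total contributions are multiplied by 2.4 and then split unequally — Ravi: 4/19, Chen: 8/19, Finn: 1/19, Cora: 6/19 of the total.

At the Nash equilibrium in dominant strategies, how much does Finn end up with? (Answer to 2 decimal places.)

67.58 billion dollars

For player j, contributing a unit is worthwhile iff 2.4 × (j's share) ≥ 1, i.e. iff j's share is at least 0.4167.
The only share above 0.4167 is Chen's 8/19, contributing 60; the remaining 3 contribute 0. Total contributed: 60.
Finn keeps 60 and receives 2.4 × 60 × 1/19 = 7.58 from the mitigation fund, for a payoff of 67.58.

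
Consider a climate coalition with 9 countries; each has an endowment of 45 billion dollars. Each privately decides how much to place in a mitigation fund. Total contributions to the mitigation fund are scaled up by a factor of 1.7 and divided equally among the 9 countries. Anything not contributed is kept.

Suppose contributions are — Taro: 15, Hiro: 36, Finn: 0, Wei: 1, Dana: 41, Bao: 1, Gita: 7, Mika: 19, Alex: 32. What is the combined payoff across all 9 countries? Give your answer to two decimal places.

511.40 billion dollars

Total contributed: 15 + 36 + 0 + 1 + 41 + 1 + 7 + 19 + 32 = 152; total kept: 9 × 45 − 152 = 253.
The mitigation fund pays out 1.7 × 152 = 258.40 in aggregate.
Group total = 253 + 258.40 = 511.40.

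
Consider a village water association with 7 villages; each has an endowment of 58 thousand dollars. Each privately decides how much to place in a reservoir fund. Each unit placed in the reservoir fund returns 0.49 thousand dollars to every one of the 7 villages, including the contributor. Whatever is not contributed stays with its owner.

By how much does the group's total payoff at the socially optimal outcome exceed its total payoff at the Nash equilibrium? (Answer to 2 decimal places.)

986.58 thousand dollars

The private return per contributed unit is 0.49 < 1, so contributing 0 is dominant for every player. At the Nash equilibrium everyone keeps their 58, and the group total is 7 × 58 = 406.
Each contributed unit returns 3.430 to the group as a whole (0.49 to each of 7 players), which exceeds 1, so the social optimum is full contribution: group total = 3.430 × 406 = 1392.58.
Efficiency loss = 1392.58 − 406 = 986.58.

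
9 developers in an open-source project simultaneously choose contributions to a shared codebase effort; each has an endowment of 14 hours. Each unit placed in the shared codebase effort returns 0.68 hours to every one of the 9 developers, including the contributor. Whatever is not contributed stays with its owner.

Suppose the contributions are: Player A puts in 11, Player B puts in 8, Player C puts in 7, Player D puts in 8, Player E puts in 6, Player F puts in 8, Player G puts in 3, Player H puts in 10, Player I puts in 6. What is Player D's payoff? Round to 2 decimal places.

Total contributed: 11 + 8 + 7 + 8 + 6 + 8 + 3 + 10 + 6 = 67.
Each receives 0.68 × 67 = 45.56 from the shared codebase effort.
Player D keeps 14 − 8 = 6, so Player D's payoff is 6 + 45.56 = 51.56.

51.56 hours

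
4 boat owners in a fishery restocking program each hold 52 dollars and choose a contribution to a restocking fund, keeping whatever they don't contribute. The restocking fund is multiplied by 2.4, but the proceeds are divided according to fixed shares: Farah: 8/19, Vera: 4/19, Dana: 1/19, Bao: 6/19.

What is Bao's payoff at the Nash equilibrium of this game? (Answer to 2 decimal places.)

Each unit j contributes comes back to j as 2.4 × (j's share), so j prefers to contribute only if that share exceeds 1/2.4 = 0.4167; otherwise keeping the unit dominates.
The only share above 0.4167 is Farah's 8/19, contributing 52; the remaining 3 contribute 0. Total contributed: 52.
Bao keeps 52 and receives 2.4 × 52 × 6/19 = 39.41 from the restocking fund, for a payoff of 91.41.

91.41 dollars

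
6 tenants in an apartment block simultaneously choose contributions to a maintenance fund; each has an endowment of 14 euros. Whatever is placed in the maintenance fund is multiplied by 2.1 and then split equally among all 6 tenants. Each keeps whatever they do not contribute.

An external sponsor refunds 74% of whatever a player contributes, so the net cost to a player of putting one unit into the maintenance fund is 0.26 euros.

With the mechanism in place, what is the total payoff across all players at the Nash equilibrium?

The effective private return per unit is now (2.1/6) / 0.26 = 1.3462 > 1, so every player's dominant strategy flips to full contribution.
So the Nash equilibrium is full contribution by all 6; the group earns 6 × (14 × 0.74 + 2.1 × 14) = 238.56.

238.56 euros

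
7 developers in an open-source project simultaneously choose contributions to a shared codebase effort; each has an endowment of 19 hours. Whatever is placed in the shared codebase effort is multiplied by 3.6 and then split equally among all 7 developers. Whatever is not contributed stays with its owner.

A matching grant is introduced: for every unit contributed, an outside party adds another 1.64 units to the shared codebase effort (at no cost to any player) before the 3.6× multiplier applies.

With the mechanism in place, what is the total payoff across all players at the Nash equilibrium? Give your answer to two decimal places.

1264.03 hours

Under the mechanism each unit contributed yields 3.6 × 2.64 / 7 = 1.3577 back to its contributor per unit of net cost, which exceeds 1, making full contribution the dominant choice for everyone.
So the Nash equilibrium is full contribution by all 7; the group earns 3.6 × 2.64 × 133 = 1264.03.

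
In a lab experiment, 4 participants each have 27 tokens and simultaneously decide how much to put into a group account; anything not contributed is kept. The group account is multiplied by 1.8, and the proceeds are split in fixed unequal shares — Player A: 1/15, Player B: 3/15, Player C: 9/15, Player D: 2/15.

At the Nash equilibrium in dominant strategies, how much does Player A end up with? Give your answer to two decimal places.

For player j, contributing a unit is worthwhile iff 1.8 × (j's share) ≥ 1, i.e. iff j's share is at least 0.5556.
Only Player C (9/15) clears that bar, contributing 27; the remaining 3 contribute 0. Total contributed: 27.
Player A keeps 27 and receives 1.8 × 27 × 1/15 = 3.24 from the group account, for a payoff of 30.24.

30.24 tokens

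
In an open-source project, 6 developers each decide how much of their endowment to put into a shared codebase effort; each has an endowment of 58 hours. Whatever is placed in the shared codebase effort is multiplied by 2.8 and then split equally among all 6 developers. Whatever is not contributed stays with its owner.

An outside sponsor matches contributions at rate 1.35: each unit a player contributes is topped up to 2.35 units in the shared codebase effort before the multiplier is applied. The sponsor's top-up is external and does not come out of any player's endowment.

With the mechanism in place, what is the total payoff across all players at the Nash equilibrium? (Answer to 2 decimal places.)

Under the mechanism each unit contributed yields 2.8 × 2.35 / 6 = 1.0967 back to its contributor per unit of net cost, which exceeds 1, making full contribution the dominant choice for everyone.
So the Nash equilibrium is full contribution by all 6; the group earns 2.8 × 2.35 × 348 = 2289.84.

2289.84 hours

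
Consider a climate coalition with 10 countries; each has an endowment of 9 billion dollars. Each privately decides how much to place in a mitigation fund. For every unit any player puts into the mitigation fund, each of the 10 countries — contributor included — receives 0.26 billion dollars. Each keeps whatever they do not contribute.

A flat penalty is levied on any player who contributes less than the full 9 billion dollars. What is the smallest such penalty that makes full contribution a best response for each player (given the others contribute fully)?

6.66 billion dollars

Given the others contribute fully, the best deviation is to contribute 0 (any partial contribution still incurs the fine and gives up units whose private return 0.26 is below 1).
Deviating from 9 to 0 saves 9 billion dollars but forfeits the deviator's share of the drop in the mitigation fund: 0.26 × 9 = 2.34.
So the deviation gain is 9 − 2.34 = 6.66, and the fine must be at least 6.66 billion dollars to wipe it out.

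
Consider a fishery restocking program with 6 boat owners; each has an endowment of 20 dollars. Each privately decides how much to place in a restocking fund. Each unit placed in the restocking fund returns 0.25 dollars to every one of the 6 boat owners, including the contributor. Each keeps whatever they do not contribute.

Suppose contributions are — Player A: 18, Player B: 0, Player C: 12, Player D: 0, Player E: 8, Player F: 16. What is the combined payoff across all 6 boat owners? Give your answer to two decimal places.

147.00 dollars

Total contributed: 18 + 0 + 12 + 0 + 8 + 16 = 54; total kept: 6 × 20 − 54 = 66.
The restocking fund pays out 0.25 × 6 × 54 = 81.00 in aggregate.
Group total = 66 + 81.00 = 147.00.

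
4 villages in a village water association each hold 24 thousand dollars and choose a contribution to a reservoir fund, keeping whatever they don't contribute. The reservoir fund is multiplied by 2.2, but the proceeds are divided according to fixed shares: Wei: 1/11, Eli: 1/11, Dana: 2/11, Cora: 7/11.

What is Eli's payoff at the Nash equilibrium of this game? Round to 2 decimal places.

28.80 thousand dollars

Player j's private return per contributed unit is 2.2 × (j's share). Contributing is weakly dominant for j when that share is at least 1/2.2 = 0.4545, and contributing 0 is dominant otherwise.
The only share above 0.4545 is Cora's 7/11, contributing 24; the remaining 3 contribute 0. Total contributed: 24.
Eli keeps 24 and receives 2.2 × 24 × 1/11 = 4.80 from the reservoir fund, for a payoff of 28.80.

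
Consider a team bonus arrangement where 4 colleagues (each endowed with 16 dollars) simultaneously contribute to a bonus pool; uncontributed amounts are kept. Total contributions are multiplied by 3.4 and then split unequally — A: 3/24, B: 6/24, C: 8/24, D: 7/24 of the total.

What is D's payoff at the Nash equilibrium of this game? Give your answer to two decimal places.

31.87 dollars

A player with share s gets back 3.4·s per unit contributed, so full contribution is dominant for anyone with s > 1/3.4 = 0.2941 and zero contribution is dominant for anyone below.
C alone (share 8/24) is above the threshold, contributing 16; the remaining 3 contribute 0. Total contributed: 16.
D keeps 16 and receives 3.4 × 16 × 7/24 = 15.87 from the bonus pool, for a payoff of 31.87.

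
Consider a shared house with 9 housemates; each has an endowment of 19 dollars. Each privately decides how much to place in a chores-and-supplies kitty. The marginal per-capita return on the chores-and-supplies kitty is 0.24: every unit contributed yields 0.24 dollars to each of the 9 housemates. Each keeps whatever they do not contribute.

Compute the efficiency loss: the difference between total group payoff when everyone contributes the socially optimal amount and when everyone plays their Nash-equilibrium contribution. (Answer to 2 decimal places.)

198.36 dollars

The private return per contributed unit is 0.24 < 1, so contributing 0 is dominant for every player. At the Nash equilibrium everyone keeps their 19, and the group total is 9 × 19 = 171.
Each contributed unit returns 2.160 to the group as a whole (0.24 to each of 9 players), which exceeds 1, so the social optimum is full contribution: group total = 2.160 × 171 = 369.36.
Efficiency loss = 369.36 − 171 = 198.36.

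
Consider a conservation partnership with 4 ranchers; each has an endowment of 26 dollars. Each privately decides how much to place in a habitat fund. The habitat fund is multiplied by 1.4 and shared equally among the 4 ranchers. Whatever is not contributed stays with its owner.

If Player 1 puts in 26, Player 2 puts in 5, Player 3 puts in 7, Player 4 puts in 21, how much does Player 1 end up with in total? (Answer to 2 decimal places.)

Total contributed: 26 + 5 + 7 + 21 = 59.
Each receives 1.4 × 59 / 4 = 20.65 from the habitat fund.
Player 1 keeps 26 − 26 = 0, so Player 1's payoff is 0 + 20.65 = 20.65.

20.65 dollars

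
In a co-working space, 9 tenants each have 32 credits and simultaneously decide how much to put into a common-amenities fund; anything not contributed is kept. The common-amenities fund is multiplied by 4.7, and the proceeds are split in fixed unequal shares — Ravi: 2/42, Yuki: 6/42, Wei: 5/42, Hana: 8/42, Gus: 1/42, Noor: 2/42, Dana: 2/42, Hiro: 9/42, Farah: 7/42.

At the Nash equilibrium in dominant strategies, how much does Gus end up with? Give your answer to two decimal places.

35.58 credits

A player with share s gets back 4.7·s per unit contributed, so full contribution is dominant for anyone with s > 1/4.7 = 0.2128 and zero contribution is dominant for anyone below.
Only Hiro (9/42) clears that bar, contributing 32; the remaining 8 contribute 0. Total contributed: 32.
Gus keeps 32 and receives 4.7 × 32 × 1/42 = 3.58 from the common-amenities fund, for a payoff of 35.58.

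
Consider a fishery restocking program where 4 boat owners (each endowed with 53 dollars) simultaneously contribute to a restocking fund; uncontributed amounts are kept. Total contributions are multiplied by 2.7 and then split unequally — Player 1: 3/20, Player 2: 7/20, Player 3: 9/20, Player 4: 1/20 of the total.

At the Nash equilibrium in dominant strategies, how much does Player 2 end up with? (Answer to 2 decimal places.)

Each unit j contributes comes back to j as 2.7 × (j's share), so j prefers to contribute only if that share exceeds 1/2.7 = 0.3704; otherwise keeping the unit dominates.
The only share above 0.3704 is Player 3's 9/20, contributing 53; the remaining 3 contribute 0. Total contributed: 53.
Player 2 keeps 53 and receives 2.7 × 53 × 7/20 = 50.09 from the restocking fund, for a payoff of 103.09.

103.09 dollars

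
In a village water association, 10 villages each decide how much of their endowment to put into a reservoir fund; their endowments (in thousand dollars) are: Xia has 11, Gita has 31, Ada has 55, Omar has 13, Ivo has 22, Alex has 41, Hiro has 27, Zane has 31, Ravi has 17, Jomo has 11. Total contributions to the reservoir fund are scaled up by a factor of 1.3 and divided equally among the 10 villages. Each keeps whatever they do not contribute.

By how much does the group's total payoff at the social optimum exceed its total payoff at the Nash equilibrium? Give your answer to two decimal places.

The private return per contributed unit is 1.3/10 = 0.1300 < 1 for every player regardless of endowment, so the Nash equilibrium is zero contribution and the group total is Σ E_j = 11 + 31 + 55 + 13 + 22 + 41 + 27 + 31 + 17 + 11 = 259.
Each contributed unit returns 1.300 to the group, so the social optimum is full contribution by everyone: group total = 1.300 × 259 = 336.70.
Efficiency loss = (1.300 − 1) × 259 = 77.70.

77.70 thousand dollars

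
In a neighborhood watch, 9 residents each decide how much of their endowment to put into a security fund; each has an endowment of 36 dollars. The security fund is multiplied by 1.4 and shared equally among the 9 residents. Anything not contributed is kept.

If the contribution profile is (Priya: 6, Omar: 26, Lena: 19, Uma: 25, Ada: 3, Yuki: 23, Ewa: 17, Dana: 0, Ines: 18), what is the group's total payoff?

378.80 dollars

Total contributed: 6 + 26 + 19 + 25 + 3 + 23 + 17 + 0 + 18 = 137; total kept: 9 × 36 − 137 = 187.
The security fund pays out 1.4 × 137 = 191.80 in aggregate.
Group total = 187 + 191.80 = 378.80.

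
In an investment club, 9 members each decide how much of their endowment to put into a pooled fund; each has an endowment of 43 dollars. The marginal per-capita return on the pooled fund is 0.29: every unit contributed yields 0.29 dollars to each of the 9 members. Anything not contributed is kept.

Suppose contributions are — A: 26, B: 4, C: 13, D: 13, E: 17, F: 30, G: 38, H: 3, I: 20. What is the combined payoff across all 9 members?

651.04 dollars

Total contributed: 26 + 4 + 13 + 13 + 17 + 30 + 38 + 3 + 20 = 164; total kept: 9 × 43 − 164 = 223.
The pooled fund pays out 0.29 × 9 × 164 = 428.04 in aggregate.
Group total = 223 + 428.04 = 651.04.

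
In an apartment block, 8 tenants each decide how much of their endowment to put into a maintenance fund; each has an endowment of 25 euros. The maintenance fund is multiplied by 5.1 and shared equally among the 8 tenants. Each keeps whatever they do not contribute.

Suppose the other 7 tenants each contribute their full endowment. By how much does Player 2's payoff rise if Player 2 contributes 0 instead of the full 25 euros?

9.06 euros

Switching from a contribution of 25 to 0 lets Player 2 keep an extra 25 euros, but lowers the maintenance fund by 25, which costs Player 2 their own share of that drop: 5.1/8 × 25 = 15.94.
Net gain = 25 − 15.94 = 9.06. The private return per contributed unit (0.6375) is below 1, so free-riding is indeed the best response regardless of what the others do.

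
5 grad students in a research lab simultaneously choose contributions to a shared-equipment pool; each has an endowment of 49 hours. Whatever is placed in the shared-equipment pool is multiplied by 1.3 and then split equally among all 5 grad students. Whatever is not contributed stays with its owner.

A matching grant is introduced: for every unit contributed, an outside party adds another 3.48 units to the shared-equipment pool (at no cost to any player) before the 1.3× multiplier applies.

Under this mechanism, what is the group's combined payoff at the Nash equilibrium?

The effective private return per unit is now 1.3 × 4.48 / 5 = 1.1648 > 1, so every player's dominant strategy flips to full contribution.
At the Nash equilibrium everyone contributes 49. Group total payoff = 1.3 × 4.48 × 245 = 1426.88.

1426.88 hours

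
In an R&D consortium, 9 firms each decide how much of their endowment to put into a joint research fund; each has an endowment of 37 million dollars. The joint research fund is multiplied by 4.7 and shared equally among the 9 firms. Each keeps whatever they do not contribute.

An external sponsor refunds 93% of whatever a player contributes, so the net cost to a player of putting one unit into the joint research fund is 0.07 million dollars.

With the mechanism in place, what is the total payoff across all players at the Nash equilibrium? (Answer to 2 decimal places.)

Under the mechanism each unit contributed yields (4.7/9) / 0.07 = 7.4603 back to its contributor per unit of net cost, which exceeds 1, making full contribution the dominant choice for everyone.
At the Nash equilibrium everyone contributes 37. Group total payoff = 9 × (37 × 0.93 + 4.7 × 37) = 1874.79.

1874.79 million dollars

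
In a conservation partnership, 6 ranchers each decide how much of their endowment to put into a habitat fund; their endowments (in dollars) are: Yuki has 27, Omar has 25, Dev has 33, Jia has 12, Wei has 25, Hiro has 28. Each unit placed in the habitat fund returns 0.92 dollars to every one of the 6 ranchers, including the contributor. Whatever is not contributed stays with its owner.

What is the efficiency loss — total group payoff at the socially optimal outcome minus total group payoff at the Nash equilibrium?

The private return per contributed unit is 0.92 < 1 for everyone, so the Nash equilibrium is zero contribution and the group total is Σ E_j = 27 + 25 + 33 + 12 + 25 + 28 = 150.
Each contributed unit returns 5.520 to the group, so the social optimum is full contribution by everyone: group total = 5.520 × 150 = 828.00.
Efficiency loss = (5.520 − 1) × 150 = 678.00.

678.00 dollars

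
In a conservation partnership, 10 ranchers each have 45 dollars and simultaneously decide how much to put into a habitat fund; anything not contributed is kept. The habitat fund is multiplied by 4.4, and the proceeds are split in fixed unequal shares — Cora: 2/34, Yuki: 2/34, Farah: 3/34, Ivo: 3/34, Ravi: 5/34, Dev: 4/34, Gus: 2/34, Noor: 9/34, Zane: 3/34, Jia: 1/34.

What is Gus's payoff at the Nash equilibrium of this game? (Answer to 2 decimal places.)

A player with share s gets back 4.4·s per unit contributed, so full contribution is dominant for anyone with s > 1/4.4 = 0.2273 and zero contribution is dominant for anyone below.
Only Noor (9/34) clears that bar, contributing 45; the remaining 9 contribute 0. Total contributed: 45.
Gus keeps 45 and receives 4.4 × 45 × 2/34 = 11.65 from the habitat fund, for a payoff of 56.65.

56.65 dollars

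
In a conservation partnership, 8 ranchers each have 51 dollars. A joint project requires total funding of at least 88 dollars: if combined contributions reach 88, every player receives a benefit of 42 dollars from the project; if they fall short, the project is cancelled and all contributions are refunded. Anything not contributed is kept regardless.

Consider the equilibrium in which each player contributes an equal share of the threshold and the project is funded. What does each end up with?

Equal share of the threshold: 88/8 = 11.
At this profile no one gains by cutting their contribution: any cut drops the total below 88, the project is cancelled, contributions are refunded, and the deviator ends with 51, which is less than 51 − 11 + 42 = 82. Contributing more than 11 just wastes the excess. So contributing exactly 11 is a best response.
Each player's payoff: 51 − 11 + 42 = 82.

82 dollars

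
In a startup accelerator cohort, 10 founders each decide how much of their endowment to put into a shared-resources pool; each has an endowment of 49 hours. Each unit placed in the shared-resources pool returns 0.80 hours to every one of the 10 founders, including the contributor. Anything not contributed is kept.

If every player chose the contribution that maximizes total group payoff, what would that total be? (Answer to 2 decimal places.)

3920.00 hours

Each contributed unit returns 8.000 to the group as a whole (0.80 to each of 10 players), which exceeds 1, so the social optimum is full contribution: group total = 8.000 × 490 = 3920.00.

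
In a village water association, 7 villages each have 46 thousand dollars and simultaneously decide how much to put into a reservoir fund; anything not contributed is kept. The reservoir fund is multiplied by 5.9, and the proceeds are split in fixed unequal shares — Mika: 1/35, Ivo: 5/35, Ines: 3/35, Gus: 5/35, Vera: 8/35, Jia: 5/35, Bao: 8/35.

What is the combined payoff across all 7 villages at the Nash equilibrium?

Each unit j contributes comes back to j as 5.9 × (j's share), so j prefers to contribute only if that share exceeds 1/5.9 = 0.1695; otherwise keeping the unit dominates.
The shares above 0.1695 belong to Vera and Bao, contributing 46 each; the remaining 5 contribute 0. Total contributed: 92.
The reservoir fund pays out 5.9 × 92 = 542.80 in total (split across the unequal shares, but the aggregate is all that matters for the group sum).
The 5 free-riders keep 46 each, adding 230. Group total = 230 + 542.80 = 772.80.

772.80 thousand dollars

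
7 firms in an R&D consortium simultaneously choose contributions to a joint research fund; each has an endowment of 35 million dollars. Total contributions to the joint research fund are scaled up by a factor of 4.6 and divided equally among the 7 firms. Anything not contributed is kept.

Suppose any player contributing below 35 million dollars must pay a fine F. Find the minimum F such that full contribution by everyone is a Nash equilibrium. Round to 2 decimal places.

Given the others contribute fully, the best deviation is to contribute 0 (any partial contribution still incurs the fine and gives up units whose private return 0.6571 is below 1).
Deviating from 35 to 0 saves 35 million dollars but forfeits the deviator's share of the drop in the joint research fund: 4.6/7 × 35 = 23.00.
So the deviation gain is 35 − 23.00 = 12.00, and the fine must be at least 12.00 million dollars to wipe it out.

12.00 million dollars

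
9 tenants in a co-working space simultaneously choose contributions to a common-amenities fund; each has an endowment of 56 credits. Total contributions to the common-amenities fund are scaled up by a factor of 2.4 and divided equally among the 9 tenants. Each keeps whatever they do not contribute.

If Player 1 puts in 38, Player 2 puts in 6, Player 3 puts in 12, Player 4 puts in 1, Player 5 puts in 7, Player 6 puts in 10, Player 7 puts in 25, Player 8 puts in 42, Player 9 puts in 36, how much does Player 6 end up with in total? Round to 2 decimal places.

93.20 credits

Total contributed: 38 + 6 + 12 + 1 + 7 + 10 + 25 + 42 + 36 = 177.
Each receives 2.4 × 177 / 9 = 47.20 from the common-amenities fund.
Player 6 keeps 56 − 10 = 46, so Player 6's payoff is 46 + 47.20 = 93.20.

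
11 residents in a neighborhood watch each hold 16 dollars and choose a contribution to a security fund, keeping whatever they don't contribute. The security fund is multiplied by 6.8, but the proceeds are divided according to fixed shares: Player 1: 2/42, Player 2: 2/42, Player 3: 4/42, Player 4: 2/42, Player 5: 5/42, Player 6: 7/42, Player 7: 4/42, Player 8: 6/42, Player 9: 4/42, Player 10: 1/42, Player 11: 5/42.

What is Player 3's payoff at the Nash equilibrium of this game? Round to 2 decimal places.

Player j's private return per contributed unit is 6.8 × (j's share). Contributing is weakly dominant for j when that share is at least 1/6.8 = 0.1471, and contributing 0 is dominant otherwise.
Player 6 alone (share 7/42) is above the threshold, contributing 16; the remaining 10 contribute 0. Total contributed: 16.
Player 3 keeps 16 and receives 6.8 × 16 × 4/42 = 10.36 from the security fund, for a payoff of 26.36.

26.36 dollars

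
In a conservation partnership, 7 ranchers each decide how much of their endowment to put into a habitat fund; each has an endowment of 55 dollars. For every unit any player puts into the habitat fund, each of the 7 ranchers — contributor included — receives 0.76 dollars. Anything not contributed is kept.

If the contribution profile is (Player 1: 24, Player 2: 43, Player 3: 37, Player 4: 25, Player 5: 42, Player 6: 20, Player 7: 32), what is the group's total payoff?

1348.36 dollars

Total contributed: 24 + 43 + 37 + 25 + 42 + 20 + 32 = 223; total kept: 7 × 55 − 223 = 162.
The habitat fund pays out 0.76 × 7 × 223 = 1186.36 in aggregate.
Group total = 162 + 1186.36 = 1348.36.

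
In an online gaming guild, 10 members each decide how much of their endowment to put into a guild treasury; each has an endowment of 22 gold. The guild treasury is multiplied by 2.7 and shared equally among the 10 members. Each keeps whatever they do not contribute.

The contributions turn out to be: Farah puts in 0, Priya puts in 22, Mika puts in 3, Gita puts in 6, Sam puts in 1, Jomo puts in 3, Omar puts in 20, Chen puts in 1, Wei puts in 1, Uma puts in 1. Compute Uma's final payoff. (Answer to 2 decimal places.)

36.66 gold

Total contributed: 0 + 22 + 3 + 6 + 1 + 3 + 20 + 1 + 1 + 1 = 58.
Each receives 2.7 × 58 / 10 = 15.66 from the guild treasury.
Uma keeps 22 − 1 = 21, so Uma's payoff is 21 + 15.66 = 36.66.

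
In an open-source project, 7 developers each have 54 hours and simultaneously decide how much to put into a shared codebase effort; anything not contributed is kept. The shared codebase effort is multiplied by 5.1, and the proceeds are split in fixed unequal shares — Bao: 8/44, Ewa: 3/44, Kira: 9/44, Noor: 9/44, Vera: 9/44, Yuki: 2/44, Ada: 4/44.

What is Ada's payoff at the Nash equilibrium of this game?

Player j's private return per contributed unit is 5.1 × (j's share). Contributing is weakly dominant for j when that share is at least 1/5.1 = 0.1961, and contributing 0 is dominant otherwise.
Kira, Noor and Vera are above the threshold, contributing 54 each; the remaining 4 contribute 0. Total contributed: 162.
Ada keeps 54 and receives 5.1 × 162 × 4/44 = 75.11 from the shared codebase effort, for a payoff of 129.11.

129.11 hours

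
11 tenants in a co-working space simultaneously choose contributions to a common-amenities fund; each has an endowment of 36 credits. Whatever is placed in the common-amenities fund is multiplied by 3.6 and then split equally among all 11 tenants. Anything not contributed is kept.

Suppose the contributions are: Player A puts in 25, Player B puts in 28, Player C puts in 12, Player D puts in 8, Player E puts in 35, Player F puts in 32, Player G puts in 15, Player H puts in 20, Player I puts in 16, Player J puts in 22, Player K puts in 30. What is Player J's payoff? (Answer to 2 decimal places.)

Total contributed: 25 + 28 + 12 + 8 + 35 + 32 + 15 + 20 + 16 + 22 + 30 = 243.
Each receives 3.6 × 243 / 11 = 79.53 from the common-amenities fund.
Player J keeps 36 − 22 = 14, so Player J's payoff is 14 + 79.53 = 93.53.

93.53 credits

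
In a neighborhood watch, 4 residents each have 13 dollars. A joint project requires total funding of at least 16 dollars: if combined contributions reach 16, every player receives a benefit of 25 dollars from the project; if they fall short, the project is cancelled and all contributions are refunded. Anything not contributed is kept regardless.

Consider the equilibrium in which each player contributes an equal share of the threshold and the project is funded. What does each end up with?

Equal share of the threshold: 16/4 = 4.
At this profile no one gains by cutting their contribution: any cut drops the total below 16, the project is cancelled, contributions are refunded, and the deviator ends with 13, which is less than 13 − 4 + 25 = 34. Contributing more than 4 just wastes the excess. So contributing exactly 4 is a best response.
Each player's payoff: 13 − 4 + 25 = 34.

34 dollars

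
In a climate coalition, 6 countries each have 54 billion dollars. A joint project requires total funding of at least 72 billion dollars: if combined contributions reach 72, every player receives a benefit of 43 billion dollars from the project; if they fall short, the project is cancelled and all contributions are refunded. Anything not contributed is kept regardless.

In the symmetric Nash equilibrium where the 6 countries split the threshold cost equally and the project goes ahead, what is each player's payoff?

85 billion dollars

Equal share of the threshold: 72/6 = 12.
At this profile no one gains by cutting their contribution: any cut drops the total below 72, the project is cancelled, contributions are refunded, and the deviator ends with 54, which is less than 54 − 12 + 43 = 85. Contributing more than 12 just wastes the excess. So contributing exactly 12 is a best response.
Each player's payoff: 54 − 12 + 43 = 85.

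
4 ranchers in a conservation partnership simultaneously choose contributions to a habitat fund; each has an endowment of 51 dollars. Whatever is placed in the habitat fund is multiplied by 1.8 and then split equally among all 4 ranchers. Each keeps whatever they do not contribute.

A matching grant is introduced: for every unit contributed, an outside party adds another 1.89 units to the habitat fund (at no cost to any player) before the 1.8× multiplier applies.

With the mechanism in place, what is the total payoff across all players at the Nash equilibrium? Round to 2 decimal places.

The effective private return per unit is now 1.8 × 2.89 / 4 = 1.3005 > 1, so every player's dominant strategy flips to full contribution.
So the Nash equilibrium is full contribution by all 4; the group earns 1.8 × 2.89 × 204 = 1061.21.

1061.21 dollars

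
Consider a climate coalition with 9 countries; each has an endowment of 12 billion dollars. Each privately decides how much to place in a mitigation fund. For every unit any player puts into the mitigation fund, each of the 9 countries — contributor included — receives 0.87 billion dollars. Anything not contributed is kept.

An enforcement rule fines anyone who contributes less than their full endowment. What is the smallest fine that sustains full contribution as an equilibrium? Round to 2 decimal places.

Given the others contribute fully, the best deviation is to contribute 0 (any partial contribution still incurs the fine and gives up units whose private return 0.87 is below 1).
Deviating from 12 to 0 saves 12 billion dollars but forfeits the deviator's share of the drop in the mitigation fund: 0.87 × 12 = 10.44.
So the deviation gain is 12 − 10.44 = 1.56, and the fine must be at least 1.56 billion dollars to wipe it out.

1.56 billion dollars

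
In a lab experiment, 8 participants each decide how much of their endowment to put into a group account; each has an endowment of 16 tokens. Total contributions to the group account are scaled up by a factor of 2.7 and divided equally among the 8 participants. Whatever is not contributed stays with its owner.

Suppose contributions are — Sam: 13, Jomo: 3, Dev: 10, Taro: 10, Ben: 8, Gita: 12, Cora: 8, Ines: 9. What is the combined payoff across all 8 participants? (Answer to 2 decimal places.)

252.10 tokens

Total contributed: 13 + 3 + 10 + 10 + 8 + 12 + 8 + 9 = 73; total kept: 8 × 16 − 73 = 55.
The group account pays out 2.7 × 73 = 197.10 in aggregate.
Group total = 55 + 197.10 = 252.10.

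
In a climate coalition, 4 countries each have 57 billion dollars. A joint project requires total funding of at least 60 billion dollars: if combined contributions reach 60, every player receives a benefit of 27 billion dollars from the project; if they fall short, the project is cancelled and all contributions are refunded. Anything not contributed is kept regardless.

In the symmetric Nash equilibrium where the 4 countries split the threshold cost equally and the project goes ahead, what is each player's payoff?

Equal share of the threshold: 60/4 = 15.
At this profile no one gains by cutting their contribution: any cut drops the total below 60, the project is cancelled, contributions are refunded, and the deviator ends with 57, which is less than 57 − 15 + 27 = 69. Contributing more than 15 just wastes the excess. So contributing exactly 15 is a best response.
Each player's payoff: 57 − 15 + 27 = 69.

69 billion dollars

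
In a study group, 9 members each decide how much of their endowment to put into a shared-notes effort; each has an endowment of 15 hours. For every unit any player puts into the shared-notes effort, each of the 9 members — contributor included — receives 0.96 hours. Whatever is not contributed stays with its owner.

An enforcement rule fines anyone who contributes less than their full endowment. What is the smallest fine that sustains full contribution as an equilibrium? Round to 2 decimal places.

Given the others contribute fully, the best deviation is to contribute 0 (any partial contribution still incurs the fine and gives up units whose private return 0.96 is below 1).
Deviating from 15 to 0 saves 15 hours but forfeits the deviator's share of the drop in the shared-notes effort: 0.96 × 15 = 14.40.
So the deviation gain is 15 − 14.40 = 0.60, and the fine must be at least 0.60 hours to wipe it out.

0.60 hours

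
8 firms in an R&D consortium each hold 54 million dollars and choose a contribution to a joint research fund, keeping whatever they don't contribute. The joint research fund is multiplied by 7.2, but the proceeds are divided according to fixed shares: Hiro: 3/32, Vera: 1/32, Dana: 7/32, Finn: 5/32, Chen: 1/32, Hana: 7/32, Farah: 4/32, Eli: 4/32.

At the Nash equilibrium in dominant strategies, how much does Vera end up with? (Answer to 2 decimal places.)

90.45 million dollars

Each unit j contributes comes back to j as 7.2 × (j's share), so j prefers to contribute only if that share exceeds 1/7.2 = 0.1389; otherwise keeping the unit dominates.
The shares above 0.1389 belong to Dana, Finn and Hana, contributing 54 each; the remaining 5 contribute 0. Total contributed: 162.
Vera keeps 54 and receives 7.2 × 162 × 1/32 = 36.45 from the joint research fund, for a payoff of 90.45.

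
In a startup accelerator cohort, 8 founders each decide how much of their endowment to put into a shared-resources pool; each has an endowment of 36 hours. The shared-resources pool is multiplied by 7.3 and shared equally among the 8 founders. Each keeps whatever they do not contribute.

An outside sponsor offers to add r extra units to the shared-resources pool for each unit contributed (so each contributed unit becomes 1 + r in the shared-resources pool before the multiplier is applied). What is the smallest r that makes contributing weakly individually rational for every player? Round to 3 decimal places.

With matching at rate r, one contributed unit becomes (1 + r) in the shared-resources pool and returns 7.3 × (1 + r) / 8 to the contributor.
Setting this equal to 1: 1 + r = 8/7.3 = 1.0959.
So the minimum matching rate is r = 1.0959 − 1 = 0.096.

0.096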